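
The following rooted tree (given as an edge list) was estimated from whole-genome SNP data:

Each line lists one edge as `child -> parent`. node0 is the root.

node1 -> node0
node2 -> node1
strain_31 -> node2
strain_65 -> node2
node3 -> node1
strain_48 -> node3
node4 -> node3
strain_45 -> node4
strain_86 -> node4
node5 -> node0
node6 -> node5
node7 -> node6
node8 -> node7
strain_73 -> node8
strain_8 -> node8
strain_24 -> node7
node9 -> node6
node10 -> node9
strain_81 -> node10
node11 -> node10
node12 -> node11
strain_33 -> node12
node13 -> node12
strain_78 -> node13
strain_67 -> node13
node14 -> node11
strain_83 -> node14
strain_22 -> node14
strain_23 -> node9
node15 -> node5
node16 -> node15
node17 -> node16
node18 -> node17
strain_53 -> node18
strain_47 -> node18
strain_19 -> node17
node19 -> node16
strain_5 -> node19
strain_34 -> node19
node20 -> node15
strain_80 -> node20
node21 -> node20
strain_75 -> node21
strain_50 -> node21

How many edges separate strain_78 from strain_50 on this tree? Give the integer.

The MRCA of strain_78 and strain_50 is the node subtending ((((strain_73,strain_8),strain_24),((strain_81,((strain_33,(strain_78,strain_67)),(strain_83,strain_22))),strain_23)),((((strain_53,strain_47),strain_19),(strain_5,strain_34)),(strain_80,(strain_75,strain_50)))).
From strain_78 up to that node: 7 branches. From strain_50 up to the same node: 4 branches. Total: 7 + 4 = 11.

11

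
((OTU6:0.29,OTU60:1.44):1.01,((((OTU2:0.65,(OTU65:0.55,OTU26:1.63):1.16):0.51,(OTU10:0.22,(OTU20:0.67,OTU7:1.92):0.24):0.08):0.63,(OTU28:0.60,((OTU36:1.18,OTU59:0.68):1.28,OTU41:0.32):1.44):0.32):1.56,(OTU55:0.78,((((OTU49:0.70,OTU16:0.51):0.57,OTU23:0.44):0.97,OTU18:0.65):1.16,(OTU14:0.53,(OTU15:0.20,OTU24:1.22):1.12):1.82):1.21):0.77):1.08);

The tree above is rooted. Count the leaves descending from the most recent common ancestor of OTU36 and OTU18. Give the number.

The MRCA of OTU36 and OTU18 is the node subtending ((((OTU2,(OTU65,OTU26)),(OTU10,(OTU20,OTU7))),(OTU28,((OTU36,OTU59),OTU41))),(OTU55,((((OTU49,OTU16),OTU23),OTU18),(OTU14,(OTU15,OTU24))))).
That clade contains 18 terminal taxa: OTU10, OTU14, OTU15, OTU16, OTU18, OTU2, OTU20, OTU23, OTU24, OTU26, OTU28, OTU36, OTU41, OTU49, OTU55, OTU59, OTU65, OTU7.

18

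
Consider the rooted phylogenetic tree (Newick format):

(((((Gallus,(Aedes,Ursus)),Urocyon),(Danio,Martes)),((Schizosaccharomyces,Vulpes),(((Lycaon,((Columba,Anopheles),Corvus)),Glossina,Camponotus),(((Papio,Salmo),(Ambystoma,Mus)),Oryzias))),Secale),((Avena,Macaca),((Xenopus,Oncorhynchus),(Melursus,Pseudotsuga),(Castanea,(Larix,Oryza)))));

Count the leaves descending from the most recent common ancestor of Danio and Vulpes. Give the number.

The MRCA of Danio and Vulpes is the node subtending ((((Gallus,(Aedes,Ursus)),Urocyon),(Danio,Martes)),((Schizosaccharomyces,Vulpes),(((Lycaon,((Columba,Anopheles),Corvus)),Glossina,Camponotus),(((Papio,Salmo),(Ambystoma,Mus)),Oryzias))),Secale).
That clade contains 20 terminal taxa: Aedes, Ambystoma, Anopheles, Camponotus, Columba, Corvus, Danio, Gallus, Glossina, Lycaon, Martes, Mus, Oryzias, Papio, Salmo, Schizosaccharomyces, Secale, Urocyon, Ursus, Vulpes.

20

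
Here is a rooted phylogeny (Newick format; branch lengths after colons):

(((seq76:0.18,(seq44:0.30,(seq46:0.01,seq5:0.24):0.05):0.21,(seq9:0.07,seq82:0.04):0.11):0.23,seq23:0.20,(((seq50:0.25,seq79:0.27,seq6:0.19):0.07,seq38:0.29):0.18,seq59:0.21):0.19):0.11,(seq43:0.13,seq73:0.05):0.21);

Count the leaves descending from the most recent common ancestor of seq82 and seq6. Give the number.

12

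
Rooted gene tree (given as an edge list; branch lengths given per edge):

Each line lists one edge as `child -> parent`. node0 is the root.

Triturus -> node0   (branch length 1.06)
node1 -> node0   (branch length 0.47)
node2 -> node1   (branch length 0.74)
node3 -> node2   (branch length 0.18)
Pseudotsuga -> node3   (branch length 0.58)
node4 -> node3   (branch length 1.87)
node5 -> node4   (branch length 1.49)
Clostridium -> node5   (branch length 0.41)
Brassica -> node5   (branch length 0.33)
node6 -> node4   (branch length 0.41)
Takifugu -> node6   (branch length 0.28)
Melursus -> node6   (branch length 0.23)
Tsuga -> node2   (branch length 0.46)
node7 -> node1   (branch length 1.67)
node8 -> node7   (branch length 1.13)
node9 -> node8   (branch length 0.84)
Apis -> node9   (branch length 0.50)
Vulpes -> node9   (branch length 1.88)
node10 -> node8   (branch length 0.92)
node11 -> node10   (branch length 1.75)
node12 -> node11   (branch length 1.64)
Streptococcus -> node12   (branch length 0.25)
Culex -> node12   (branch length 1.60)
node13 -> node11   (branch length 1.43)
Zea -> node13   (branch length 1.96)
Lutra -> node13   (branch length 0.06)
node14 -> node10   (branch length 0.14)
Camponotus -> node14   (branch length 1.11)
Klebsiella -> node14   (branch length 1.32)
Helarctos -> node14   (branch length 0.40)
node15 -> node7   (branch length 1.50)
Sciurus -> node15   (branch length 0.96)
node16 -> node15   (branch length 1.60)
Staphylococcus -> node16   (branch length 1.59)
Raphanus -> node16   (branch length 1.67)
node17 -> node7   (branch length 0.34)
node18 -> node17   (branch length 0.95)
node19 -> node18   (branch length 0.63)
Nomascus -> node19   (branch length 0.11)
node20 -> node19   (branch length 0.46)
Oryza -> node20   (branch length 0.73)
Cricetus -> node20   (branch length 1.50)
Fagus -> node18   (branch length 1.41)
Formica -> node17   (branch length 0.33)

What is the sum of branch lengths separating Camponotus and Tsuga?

6.17

The path runs Camponotus → … → MRCA → … → Tsuga; the MRCA is the node subtending (((Pseudotsuga,((Clostridium,Brassica),(Takifugu,Melursus))),Tsuga),(((Apis,Vulpes),(((Streptococcus,Culex),(Zea,Lutra)),(Camponotus,Klebsiella,Helarctos))),(Sciurus,(Staphylococcus,Raphanus)),(((Nomascus,(Oryza,Cricetus)),Fagus),Formica))).
Branch lengths along that path: 1.11 + 0.14 + 0.92 + 1.13 + 1.67 + 0.74 + 0.46 = 6.17.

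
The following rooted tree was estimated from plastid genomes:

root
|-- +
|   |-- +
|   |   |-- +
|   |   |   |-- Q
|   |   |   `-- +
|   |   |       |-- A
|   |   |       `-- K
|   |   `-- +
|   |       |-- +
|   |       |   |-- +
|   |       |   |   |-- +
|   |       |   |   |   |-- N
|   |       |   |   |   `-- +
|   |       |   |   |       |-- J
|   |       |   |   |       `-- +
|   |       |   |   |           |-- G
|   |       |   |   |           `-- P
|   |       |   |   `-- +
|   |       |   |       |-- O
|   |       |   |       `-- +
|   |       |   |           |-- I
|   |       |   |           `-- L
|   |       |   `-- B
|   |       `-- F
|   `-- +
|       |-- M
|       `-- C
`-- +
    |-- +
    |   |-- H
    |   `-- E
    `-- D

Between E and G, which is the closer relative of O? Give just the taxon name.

G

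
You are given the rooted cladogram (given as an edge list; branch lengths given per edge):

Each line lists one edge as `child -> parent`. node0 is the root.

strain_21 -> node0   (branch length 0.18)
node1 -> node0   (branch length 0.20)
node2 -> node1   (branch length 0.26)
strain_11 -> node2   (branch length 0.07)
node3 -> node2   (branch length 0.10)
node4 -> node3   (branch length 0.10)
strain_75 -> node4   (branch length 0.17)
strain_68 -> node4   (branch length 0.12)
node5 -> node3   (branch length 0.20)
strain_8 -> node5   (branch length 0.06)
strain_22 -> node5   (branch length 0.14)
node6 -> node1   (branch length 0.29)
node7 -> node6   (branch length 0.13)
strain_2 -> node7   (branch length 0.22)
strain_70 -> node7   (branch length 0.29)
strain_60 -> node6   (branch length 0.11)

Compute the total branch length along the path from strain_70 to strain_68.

1.29

The path runs strain_70 → … → MRCA → … → strain_68; the MRCA is the node subtending ((strain_11,((strain_75,strain_68),(strain_8,strain_22))),((strain_2,strain_70),strain_60)).
Branch lengths along that path: 0.29 + 0.13 + 0.29 + 0.26 + 0.10 + 0.10 + 0.12 = 1.29.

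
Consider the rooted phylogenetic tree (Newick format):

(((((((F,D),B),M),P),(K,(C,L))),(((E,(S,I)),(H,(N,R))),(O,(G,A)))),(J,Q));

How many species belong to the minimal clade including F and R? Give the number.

The MRCA of F and R is the node subtending ((((((F,D),B),M),P),(K,(C,L))),(((E,(S,I)),(H,(N,R))),(O,(G,A)))).
That clade contains 17 terminal taxa: A, B, C, D, E, F, G, H, I, K, L, M, N, O, P, R, S.

17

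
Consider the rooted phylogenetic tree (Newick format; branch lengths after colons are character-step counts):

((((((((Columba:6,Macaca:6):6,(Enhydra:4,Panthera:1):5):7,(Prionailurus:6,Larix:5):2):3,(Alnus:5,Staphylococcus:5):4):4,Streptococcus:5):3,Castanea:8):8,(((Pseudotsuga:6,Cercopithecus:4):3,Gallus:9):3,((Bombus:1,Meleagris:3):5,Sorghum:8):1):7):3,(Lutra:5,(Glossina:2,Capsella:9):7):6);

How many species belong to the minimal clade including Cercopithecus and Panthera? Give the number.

16

The MRCA of Cercopithecus and Panthera is the node subtending (((((((Columba,Macaca),(Enhydra,Panthera)),(Prionailurus,Larix)),(Alnus,Staphylococcus)),Streptococcus),Castanea),(((Pseudotsuga,Cercopithecus),Gallus),((Bombus,Meleagris),Sorghum))).
That clade contains 16 terminal taxa: Alnus, Bombus, Castanea, Cercopithecus, Columba, Enhydra, Gallus, Larix, Macaca, Meleagris, Panthera, Prionailurus, Pseudotsuga, Sorghum, Staphylococcus, Streptococcus.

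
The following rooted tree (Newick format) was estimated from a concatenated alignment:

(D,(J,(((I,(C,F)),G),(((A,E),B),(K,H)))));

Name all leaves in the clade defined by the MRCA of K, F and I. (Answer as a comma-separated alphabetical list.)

A, B, C, E, F, G, H, I, K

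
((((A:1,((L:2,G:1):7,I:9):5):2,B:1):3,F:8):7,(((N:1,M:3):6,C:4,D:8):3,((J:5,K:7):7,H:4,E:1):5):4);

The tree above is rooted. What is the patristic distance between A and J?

34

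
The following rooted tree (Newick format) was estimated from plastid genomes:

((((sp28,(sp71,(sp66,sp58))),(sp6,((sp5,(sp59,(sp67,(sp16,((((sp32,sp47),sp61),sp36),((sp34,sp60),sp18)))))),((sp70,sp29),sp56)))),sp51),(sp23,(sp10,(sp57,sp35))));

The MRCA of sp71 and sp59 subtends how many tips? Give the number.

The MRCA of sp71 and sp59 is the node subtending ((sp28,(sp71,(sp66,sp58))),(sp6,((sp5,(sp59,(sp67,(sp16,((((sp32,sp47),sp61),sp36),((sp34,sp60),sp18)))))),((sp70,sp29),sp56)))).
That clade contains 19 terminal taxa: sp16, sp18, sp28, sp29, sp32, sp34, sp36, sp47, sp5, sp56, sp58, sp59, sp6, sp60, sp61, sp66, sp67, sp70, sp71.

19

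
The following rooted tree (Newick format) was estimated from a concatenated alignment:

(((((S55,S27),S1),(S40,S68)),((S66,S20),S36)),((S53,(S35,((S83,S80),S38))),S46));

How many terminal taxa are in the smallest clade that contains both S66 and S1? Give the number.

The MRCA of S66 and S1 is the node subtending ((((S55,S27),S1),(S40,S68)),((S66,S20),S36)).
That clade contains 8 terminal taxa: S1, S20, S27, S36, S40, S55, S66, S68.

8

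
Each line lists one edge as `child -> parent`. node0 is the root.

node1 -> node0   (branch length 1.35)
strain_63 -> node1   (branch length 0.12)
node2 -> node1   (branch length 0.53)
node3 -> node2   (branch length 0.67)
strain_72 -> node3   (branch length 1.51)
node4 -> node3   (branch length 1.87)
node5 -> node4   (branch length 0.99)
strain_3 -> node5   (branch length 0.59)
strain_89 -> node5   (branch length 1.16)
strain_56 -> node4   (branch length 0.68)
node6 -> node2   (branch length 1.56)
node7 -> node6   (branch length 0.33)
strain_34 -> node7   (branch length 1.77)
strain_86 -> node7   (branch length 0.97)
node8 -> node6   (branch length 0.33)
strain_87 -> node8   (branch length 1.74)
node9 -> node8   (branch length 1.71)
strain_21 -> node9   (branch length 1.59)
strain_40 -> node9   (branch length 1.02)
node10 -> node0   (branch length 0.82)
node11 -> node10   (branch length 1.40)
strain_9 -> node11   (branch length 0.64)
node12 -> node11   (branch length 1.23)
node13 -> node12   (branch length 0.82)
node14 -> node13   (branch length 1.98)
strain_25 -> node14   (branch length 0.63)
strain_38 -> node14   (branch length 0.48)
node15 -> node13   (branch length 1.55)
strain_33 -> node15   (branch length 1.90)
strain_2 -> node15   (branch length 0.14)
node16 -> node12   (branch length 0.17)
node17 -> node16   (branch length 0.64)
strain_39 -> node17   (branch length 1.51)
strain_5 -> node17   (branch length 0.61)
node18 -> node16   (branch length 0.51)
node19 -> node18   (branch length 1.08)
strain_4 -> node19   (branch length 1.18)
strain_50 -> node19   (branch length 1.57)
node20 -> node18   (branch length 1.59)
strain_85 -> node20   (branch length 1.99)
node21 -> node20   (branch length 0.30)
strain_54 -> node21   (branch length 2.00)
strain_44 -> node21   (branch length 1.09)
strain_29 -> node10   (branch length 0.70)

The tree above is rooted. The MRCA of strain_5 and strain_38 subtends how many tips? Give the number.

11

The MRCA of strain_5 and strain_38 is the node subtending (((strain_25,strain_38),(strain_33,strain_2)),((strain_39,strain_5),((strain_4,strain_50),(strain_85,(strain_54,strain_44))))).
That clade contains 11 terminal taxa: strain_2, strain_25, strain_33, strain_38, strain_39, strain_4, strain_44, strain_5, strain_50, strain_54, strain_85.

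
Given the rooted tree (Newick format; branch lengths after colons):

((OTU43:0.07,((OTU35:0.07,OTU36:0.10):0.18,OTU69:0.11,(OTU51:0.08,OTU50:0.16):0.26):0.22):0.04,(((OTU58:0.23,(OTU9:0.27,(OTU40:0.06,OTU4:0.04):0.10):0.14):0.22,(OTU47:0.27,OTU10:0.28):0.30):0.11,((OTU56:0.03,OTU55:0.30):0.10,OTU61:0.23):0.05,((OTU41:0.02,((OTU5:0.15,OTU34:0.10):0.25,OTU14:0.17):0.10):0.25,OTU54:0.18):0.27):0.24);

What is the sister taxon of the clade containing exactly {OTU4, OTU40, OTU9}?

OTU58

The clade containing exactly {OTU4, OTU40, OTU9} attaches to the tree at the node subtending (OTU58,(OTU9,(OTU40,OTU4))).
The other lineage descending from that same node — the sister group — is the single tip OTU58.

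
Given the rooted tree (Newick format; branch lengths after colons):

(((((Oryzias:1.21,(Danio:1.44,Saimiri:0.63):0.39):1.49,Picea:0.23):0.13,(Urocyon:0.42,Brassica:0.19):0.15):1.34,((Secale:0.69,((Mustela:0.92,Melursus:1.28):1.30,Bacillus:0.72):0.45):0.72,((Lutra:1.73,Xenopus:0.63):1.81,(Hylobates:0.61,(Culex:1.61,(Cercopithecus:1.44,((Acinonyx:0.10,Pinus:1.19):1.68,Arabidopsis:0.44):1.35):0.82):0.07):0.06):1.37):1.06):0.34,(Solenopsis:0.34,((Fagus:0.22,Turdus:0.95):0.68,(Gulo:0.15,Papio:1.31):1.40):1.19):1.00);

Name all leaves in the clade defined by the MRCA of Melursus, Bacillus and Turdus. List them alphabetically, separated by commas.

Tracing Melursus: it sits inside (Mustela,Melursus).
Tracing Bacillus: it sits inside ((Mustela,Melursus),Bacillus).
Tracing Turdus: it sits inside (Fagus,Turdus).
The smallest clade enclosing all 3 is the whole tree (their MRCA is the root), so the answer is all 23 tips in alphabetical order.

Acinonyx, Arabidopsis, Bacillus, Brassica, Cercopithecus, Culex, Danio, Fagus, Gulo, Hylobates, Lutra, Melursus, Mustela, Oryzias, Papio, Picea, Pinus, Saimiri, Secale, Solenopsis, Turdus, Urocyon, Xenopus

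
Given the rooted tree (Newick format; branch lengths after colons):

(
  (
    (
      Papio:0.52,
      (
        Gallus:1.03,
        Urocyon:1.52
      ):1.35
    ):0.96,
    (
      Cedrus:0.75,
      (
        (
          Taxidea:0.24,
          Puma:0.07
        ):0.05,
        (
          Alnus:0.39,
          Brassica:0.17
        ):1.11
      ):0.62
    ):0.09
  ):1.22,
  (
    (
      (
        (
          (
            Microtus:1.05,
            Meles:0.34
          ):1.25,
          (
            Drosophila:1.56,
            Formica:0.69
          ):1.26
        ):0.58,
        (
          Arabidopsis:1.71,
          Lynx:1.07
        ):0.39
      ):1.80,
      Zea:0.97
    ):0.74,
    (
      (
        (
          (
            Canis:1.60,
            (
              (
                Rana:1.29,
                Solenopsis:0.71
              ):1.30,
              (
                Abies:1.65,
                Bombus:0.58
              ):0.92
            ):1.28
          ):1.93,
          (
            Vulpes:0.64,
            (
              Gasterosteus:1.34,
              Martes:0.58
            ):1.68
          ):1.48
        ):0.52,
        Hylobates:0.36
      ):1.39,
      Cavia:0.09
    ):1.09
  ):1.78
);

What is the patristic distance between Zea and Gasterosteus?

9.21

The path runs Zea → … → MRCA → … → Gasterosteus; the MRCA is the node subtending (((((Microtus,Meles),(Drosophila,Formica)),(Arabidopsis,Lynx)),Zea),((((Canis,((Rana,Solenopsis),(Abies,Bombus))),(Vulpes,(Gasterosteus,Martes))),Hylobates),Cavia)).
Branch lengths along that path: 0.97 + 0.74 + 1.09 + 1.39 + 0.52 + 1.48 + 1.68 + 1.34 = 9.21.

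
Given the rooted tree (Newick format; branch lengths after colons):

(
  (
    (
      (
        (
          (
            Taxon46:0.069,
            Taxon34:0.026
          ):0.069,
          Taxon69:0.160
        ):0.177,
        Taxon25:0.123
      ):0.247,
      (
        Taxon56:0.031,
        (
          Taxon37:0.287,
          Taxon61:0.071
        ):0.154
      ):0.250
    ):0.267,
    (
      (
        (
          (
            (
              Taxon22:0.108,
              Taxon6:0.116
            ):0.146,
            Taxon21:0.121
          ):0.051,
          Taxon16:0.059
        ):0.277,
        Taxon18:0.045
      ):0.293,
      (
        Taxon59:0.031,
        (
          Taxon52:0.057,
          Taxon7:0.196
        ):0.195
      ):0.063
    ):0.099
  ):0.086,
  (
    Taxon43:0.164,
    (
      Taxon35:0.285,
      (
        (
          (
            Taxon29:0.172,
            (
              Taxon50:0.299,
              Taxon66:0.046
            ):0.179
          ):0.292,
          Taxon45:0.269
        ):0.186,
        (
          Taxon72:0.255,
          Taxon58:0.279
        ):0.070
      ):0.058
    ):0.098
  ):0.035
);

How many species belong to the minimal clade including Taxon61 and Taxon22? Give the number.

The MRCA of Taxon61 and Taxon22 is the node subtending (((((Taxon46,Taxon34),Taxon69),Taxon25),(Taxon56,(Taxon37,Taxon61))),(((((Taxon22,Taxon6),Taxon21),Taxon16),Taxon18),(Taxon59,(Taxon52,Taxon7)))).
That clade contains 15 terminal taxa: Taxon16, Taxon18, Taxon21, Taxon22, Taxon25, Taxon34, Taxon37, Taxon46, Taxon52, Taxon56, Taxon59, Taxon6, Taxon61, Taxon69, Taxon7.

15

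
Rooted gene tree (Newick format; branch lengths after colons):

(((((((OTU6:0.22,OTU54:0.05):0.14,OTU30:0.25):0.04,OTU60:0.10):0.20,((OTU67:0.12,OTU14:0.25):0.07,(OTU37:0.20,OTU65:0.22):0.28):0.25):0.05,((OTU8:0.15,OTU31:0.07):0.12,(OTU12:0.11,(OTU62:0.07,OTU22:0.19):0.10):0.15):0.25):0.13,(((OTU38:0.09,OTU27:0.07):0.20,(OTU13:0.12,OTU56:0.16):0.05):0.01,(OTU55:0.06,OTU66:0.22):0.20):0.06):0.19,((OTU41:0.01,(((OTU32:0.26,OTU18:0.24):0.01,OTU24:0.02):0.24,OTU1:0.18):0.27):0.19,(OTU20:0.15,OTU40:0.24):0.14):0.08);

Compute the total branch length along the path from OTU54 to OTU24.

1.60

The path runs OTU54 → … → MRCA → … → OTU24; the MRCA is the root of the tree.
Branch lengths along that path: 0.05 + 0.14 + 0.04 + 0.20 + 0.05 + 0.13 + 0.19 + 0.08 + 0.19 + 0.27 + 0.24 + 0.02 = 1.60.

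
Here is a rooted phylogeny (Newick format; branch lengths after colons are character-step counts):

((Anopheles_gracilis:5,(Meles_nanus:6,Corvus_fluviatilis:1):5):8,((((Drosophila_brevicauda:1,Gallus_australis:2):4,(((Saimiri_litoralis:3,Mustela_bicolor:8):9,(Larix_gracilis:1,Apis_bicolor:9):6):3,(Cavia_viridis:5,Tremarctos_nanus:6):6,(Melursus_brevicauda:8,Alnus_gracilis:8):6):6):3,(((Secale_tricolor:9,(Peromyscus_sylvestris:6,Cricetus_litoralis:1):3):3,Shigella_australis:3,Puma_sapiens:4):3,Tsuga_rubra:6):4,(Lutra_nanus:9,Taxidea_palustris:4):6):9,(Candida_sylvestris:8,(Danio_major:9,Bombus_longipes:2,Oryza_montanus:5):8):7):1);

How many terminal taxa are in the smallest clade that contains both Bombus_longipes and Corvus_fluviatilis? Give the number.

25

The MRCA of Bombus_longipes and Corvus_fluviatilis is the root, so the clade is the entire tree.
That clade contains 25 terminal taxa: Alnus_gracilis, Anopheles_gracilis, Apis_bicolor, Bombus_longipes, Candida_sylvestris, Cavia_viridis, Corvus_fluviatilis, Cricetus_litoralis, Danio_major, Drosophila_brevicauda, Gallus_australis, Larix_gracilis, Lutra_nanus, Meles_nanus, Melursus_brevicauda, Mustela_bicolor, Oryza_montanus, Peromyscus_sylvestris, Puma_sapiens, Saimiri_litoralis, Secale_tricolor, Shigella_australis, Taxidea_palustris, Tremarctos_nanus, Tsuga_rubra.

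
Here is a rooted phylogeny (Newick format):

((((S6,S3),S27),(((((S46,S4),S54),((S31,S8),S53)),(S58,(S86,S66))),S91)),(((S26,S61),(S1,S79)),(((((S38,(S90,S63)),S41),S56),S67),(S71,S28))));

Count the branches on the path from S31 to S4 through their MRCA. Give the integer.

6

The MRCA of S31 and S4 is the node subtending (((S46,S4),S54),((S31,S8),S53)).
From S31 up to that node: 3 branches. From S4 up to the same node: 3 branches. Total: 3 + 3 = 6.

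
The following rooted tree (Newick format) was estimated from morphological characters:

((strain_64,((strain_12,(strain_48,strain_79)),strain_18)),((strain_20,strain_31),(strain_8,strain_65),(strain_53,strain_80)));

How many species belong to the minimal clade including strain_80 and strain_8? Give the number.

The MRCA of strain_80 and strain_8 is the node subtending ((strain_20,strain_31),(strain_8,strain_65),(strain_53,strain_80)).
That clade contains 6 terminal taxa: strain_20, strain_31, strain_53, strain_65, strain_8, strain_80.

6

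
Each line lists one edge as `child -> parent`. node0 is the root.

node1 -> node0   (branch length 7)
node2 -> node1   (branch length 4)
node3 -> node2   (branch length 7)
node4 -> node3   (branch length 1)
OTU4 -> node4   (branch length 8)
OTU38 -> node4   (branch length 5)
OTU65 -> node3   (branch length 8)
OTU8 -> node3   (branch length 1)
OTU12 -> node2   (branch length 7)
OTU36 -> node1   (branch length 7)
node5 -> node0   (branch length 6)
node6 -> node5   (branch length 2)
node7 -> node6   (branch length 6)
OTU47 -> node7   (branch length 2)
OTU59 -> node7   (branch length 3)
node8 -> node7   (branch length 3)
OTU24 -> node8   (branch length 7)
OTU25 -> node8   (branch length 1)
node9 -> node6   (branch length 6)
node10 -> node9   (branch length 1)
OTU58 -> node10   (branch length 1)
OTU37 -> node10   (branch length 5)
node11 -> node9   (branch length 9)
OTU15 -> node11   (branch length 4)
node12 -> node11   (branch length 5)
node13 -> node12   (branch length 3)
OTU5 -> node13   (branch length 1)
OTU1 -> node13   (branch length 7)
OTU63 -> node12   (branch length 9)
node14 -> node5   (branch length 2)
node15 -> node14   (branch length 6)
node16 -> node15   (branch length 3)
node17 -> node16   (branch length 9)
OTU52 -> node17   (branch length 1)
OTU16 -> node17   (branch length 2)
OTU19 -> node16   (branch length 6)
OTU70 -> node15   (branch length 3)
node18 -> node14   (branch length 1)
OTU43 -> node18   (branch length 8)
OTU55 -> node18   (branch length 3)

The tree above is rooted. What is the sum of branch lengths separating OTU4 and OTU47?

43

The path runs OTU4 → … → MRCA → … → OTU47; the MRCA is the root of the tree.
Branch lengths along that path: 8 + 1 + 7 + 4 + 7 + 6 + 2 + 6 + 2 = 43.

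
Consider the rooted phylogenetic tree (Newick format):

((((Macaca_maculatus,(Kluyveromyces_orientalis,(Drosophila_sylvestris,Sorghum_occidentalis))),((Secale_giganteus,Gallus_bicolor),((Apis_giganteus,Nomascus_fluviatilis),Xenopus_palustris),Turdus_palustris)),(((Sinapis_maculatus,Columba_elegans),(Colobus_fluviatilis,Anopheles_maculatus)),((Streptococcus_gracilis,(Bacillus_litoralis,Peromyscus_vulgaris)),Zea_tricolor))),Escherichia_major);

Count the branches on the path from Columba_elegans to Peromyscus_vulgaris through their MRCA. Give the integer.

7

The MRCA of Columba_elegans and Peromyscus_vulgaris is the node subtending (((Sinapis_maculatus,Columba_elegans),(Colobus_fluviatilis,Anopheles_maculatus)),((Streptococcus_gracilis,(Bacillus_litoralis,Peromyscus_vulgaris)),Zea_tricolor)).
From Columba_elegans up to that node: 3 branches. From Peromyscus_vulgaris up to the same node: 4 branches. Total: 3 + 4 = 7.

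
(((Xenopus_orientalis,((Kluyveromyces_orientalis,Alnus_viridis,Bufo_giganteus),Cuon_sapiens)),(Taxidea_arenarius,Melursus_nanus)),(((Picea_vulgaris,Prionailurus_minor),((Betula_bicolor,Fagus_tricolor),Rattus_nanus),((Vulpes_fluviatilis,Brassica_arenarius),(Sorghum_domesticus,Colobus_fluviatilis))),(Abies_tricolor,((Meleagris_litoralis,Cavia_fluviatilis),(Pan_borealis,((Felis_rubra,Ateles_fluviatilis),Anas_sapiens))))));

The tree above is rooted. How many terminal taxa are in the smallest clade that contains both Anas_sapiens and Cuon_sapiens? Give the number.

23

The MRCA of Anas_sapiens and Cuon_sapiens is the root, so the clade is the entire tree.
That clade contains 23 terminal taxa: Abies_tricolor, Alnus_viridis, Anas_sapiens, Ateles_fluviatilis, Betula_bicolor, Brassica_arenarius, Bufo_giganteus, Cavia_fluviatilis, Colobus_fluviatilis, Cuon_sapiens, Fagus_tricolor, Felis_rubra, Kluyveromyces_orientalis, Meleagris_litoralis, Melursus_nanus, Pan_borealis, Picea_vulgaris, Prionailurus_minor, Rattus_nanus, Sorghum_domesticus, Taxidea_arenarius, Vulpes_fluviatilis, Xenopus_orientalis.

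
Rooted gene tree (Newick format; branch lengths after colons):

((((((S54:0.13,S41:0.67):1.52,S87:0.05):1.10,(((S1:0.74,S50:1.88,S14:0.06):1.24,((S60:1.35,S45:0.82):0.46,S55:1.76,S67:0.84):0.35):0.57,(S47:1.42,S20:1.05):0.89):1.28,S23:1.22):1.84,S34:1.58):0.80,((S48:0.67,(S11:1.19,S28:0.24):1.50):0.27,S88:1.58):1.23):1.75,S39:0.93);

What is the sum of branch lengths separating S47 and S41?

6.88

The path runs S47 → … → MRCA → … → S41; the MRCA is the node subtending (((S54,S41),S87),(((S1,S50,S14),((S60,S45),S55,S67)),(S47,S20)),S23).
Branch lengths along that path: 1.42 + 0.89 + 1.28 + 1.10 + 1.52 + 0.67 = 6.88.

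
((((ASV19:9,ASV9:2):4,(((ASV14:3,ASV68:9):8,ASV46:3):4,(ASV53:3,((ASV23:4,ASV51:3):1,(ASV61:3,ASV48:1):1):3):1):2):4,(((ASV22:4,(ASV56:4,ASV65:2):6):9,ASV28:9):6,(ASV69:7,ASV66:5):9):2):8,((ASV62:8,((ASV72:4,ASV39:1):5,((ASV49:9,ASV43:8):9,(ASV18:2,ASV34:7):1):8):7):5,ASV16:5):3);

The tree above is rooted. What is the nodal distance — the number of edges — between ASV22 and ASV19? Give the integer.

The MRCA of ASV22 and ASV19 is the node subtending (((ASV19,ASV9),(((ASV14,ASV68),ASV46),(ASV53,((ASV23,ASV51),(ASV61,ASV48))))),(((ASV22,(ASV56,ASV65)),ASV28),(ASV69,ASV66))).
From ASV22 up to that node: 4 branches. From ASV19 up to the same node: 3 branches. Total: 4 + 3 = 7.

7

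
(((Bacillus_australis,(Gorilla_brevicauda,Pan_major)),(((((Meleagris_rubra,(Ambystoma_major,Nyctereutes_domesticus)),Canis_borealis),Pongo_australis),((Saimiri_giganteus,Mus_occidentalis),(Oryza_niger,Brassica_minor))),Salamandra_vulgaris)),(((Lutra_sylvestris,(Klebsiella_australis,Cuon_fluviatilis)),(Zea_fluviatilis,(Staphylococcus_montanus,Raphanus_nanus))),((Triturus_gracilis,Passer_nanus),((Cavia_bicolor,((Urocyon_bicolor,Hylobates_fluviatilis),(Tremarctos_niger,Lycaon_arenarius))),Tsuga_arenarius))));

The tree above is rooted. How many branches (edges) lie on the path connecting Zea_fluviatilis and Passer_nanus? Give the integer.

6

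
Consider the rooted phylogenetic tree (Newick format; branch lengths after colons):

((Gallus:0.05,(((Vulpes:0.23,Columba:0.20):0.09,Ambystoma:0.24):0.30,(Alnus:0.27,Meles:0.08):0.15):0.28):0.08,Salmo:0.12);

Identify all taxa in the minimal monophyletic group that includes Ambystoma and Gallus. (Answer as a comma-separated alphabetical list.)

Alnus, Ambystoma, Columba, Gallus, Meles, Vulpes

Tracing Ambystoma: it sits inside ((Vulpes,Columba),Ambystoma).
Tracing Gallus: it sits inside (Gallus,(((Vulpes,Columba),Ambystoma),(Alnus,Meles))).
The smallest clade enclosing both is (Gallus,(((Vulpes,Columba),Ambystoma),(Alnus,Meles))); the answer is its 6 terminal taxa in alphabetical order.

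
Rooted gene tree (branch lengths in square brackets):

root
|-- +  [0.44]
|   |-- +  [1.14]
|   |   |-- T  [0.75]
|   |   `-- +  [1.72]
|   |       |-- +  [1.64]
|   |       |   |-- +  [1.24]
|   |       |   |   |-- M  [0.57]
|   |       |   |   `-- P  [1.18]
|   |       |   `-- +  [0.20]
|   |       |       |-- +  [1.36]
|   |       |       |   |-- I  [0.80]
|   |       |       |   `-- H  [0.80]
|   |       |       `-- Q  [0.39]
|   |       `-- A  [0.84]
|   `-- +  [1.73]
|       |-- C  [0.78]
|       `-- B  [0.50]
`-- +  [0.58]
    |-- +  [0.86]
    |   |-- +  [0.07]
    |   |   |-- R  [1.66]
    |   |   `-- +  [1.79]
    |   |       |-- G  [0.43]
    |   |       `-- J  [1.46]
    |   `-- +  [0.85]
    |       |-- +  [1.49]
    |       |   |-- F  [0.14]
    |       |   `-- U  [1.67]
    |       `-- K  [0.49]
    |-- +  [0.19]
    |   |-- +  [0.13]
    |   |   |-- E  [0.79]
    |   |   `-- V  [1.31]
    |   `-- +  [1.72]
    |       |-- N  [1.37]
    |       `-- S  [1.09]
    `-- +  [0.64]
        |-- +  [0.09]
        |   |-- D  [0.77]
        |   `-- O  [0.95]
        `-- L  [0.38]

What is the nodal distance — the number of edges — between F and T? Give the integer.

8

The MRCA of F and T is the root of the tree.
From F up to that node: 5 branches. From T up to the same node: 3 branches. Total: 5 + 3 = 8.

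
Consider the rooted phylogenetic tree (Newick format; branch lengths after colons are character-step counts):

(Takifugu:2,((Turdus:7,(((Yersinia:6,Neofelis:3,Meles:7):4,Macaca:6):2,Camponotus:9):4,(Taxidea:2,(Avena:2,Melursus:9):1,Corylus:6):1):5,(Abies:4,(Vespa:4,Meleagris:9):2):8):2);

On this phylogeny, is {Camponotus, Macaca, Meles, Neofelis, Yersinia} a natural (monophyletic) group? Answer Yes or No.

The most recent common ancestor of these taxa subtends (((Yersinia,Neofelis,Meles),Macaca),Camponotus).
That clade has exactly 5 tips — every listed taxon and nothing else — so the group is monophyletic.

Yes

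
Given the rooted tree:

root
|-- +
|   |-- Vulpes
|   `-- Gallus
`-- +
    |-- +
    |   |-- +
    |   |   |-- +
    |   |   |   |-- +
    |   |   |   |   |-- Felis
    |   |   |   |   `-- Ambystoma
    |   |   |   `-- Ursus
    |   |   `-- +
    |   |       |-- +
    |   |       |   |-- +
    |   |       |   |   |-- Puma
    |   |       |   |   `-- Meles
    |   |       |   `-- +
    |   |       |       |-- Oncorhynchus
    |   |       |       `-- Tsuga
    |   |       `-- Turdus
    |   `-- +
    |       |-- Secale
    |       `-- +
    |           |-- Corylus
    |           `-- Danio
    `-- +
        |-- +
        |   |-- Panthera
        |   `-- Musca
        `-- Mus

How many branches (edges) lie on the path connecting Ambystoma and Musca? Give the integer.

8

The MRCA of Ambystoma and Musca is the node subtending (((((Felis,Ambystoma),Ursus),(((Puma,Meles),(Oncorhynchus,Tsuga)),Turdus)),(Secale,(Corylus,Danio))),((Panthera,Musca),Mus)).
From Ambystoma up to that node: 5 branches. From Musca up to the same node: 3 branches. Total: 5 + 3 = 8.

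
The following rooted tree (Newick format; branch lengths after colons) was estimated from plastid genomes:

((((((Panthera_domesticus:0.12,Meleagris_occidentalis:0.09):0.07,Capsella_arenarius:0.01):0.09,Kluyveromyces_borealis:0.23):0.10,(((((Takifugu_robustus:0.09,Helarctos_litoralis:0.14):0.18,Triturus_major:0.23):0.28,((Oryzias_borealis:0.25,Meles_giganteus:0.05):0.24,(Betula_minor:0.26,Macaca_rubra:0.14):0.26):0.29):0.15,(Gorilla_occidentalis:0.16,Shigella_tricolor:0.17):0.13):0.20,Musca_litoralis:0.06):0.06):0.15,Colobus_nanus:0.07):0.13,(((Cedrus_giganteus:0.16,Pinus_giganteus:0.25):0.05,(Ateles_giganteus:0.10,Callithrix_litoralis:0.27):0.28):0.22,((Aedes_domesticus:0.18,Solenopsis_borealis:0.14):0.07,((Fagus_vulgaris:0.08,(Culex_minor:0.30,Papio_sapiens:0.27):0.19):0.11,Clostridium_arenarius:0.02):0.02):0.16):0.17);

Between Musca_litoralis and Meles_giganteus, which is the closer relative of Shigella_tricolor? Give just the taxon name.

Meles_giganteus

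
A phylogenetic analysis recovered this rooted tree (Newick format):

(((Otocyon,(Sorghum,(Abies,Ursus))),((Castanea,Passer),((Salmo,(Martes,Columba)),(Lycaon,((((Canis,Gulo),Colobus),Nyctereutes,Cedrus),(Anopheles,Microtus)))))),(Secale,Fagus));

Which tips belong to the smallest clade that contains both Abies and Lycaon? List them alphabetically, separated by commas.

Abies, Anopheles, Canis, Castanea, Cedrus, Colobus, Columba, Gulo, Lycaon, Martes, Microtus, Nyctereutes, Otocyon, Passer, Salmo, Sorghum, Ursus

Tracing Abies: it sits inside (Abies,Ursus).
Tracing Lycaon: it sits inside (Lycaon,((((Canis,Gulo),Colobus),Nyctereutes,Cedrus),(Anopheles,Microtus))).
The smallest clade enclosing both is ((Otocyon,(Sorghum,(Abies,Ursus))),((Castanea,Passer),((Salmo,(Martes,Columba)),(Lycaon,((((Canis,Gulo),Colobus),Nyctereutes,Cedrus),(Anopheles,Microtus)))))); the answer is its 17 terminal taxa in alphabetical order.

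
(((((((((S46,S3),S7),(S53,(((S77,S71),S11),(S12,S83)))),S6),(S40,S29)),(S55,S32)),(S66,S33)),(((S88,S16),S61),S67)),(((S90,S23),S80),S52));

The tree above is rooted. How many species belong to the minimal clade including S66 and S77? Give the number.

16

The MRCA of S66 and S77 is the node subtending (((((((S46,S3),S7),(S53,(((S77,S71),S11),(S12,S83)))),S6),(S40,S29)),(S55,S32)),(S66,S33)).
That clade contains 16 terminal taxa: S11, S12, S29, S3, S32, S33, S40, S46, S53, S55, S6, S66, S7, S71, S77, S83.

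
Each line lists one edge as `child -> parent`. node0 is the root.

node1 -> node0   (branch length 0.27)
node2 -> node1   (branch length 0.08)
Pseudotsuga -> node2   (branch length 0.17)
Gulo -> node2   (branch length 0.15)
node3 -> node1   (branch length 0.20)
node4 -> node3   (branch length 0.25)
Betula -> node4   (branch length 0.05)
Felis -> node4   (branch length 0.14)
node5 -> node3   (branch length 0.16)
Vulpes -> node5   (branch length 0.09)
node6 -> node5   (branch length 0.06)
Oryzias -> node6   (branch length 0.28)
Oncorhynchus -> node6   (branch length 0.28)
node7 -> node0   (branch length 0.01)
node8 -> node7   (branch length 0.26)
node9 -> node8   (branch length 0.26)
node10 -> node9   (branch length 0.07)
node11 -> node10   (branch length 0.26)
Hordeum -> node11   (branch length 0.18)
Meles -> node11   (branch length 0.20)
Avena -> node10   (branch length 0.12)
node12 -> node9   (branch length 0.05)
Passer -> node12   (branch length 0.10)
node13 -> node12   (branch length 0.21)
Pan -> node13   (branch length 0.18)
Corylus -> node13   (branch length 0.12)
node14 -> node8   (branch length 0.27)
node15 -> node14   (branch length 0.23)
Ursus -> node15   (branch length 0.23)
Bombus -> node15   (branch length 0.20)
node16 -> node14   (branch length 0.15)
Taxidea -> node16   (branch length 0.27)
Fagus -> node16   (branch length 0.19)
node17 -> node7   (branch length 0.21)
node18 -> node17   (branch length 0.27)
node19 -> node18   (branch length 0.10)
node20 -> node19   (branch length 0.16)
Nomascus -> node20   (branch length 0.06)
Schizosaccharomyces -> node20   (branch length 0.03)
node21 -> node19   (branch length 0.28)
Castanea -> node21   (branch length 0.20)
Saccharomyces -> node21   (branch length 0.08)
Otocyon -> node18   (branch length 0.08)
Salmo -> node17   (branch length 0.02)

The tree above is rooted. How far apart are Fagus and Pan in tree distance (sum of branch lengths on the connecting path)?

The path runs Fagus → … → MRCA → … → Pan; the MRCA is the node subtending ((((Hordeum,Meles),Avena),(Passer,(Pan,Corylus))),((Ursus,Bombus),(Taxidea,Fagus))).
Branch lengths along that path: 0.19 + 0.15 + 0.27 + 0.26 + 0.05 + 0.21 + 0.18 = 1.31.

1.31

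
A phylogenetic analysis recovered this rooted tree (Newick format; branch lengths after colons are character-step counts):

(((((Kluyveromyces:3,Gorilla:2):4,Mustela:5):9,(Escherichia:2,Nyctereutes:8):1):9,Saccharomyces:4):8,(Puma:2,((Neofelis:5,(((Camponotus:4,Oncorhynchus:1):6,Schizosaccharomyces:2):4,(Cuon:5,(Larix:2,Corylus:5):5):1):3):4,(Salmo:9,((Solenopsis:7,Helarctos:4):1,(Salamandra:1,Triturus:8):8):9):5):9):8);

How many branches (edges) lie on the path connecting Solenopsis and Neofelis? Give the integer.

6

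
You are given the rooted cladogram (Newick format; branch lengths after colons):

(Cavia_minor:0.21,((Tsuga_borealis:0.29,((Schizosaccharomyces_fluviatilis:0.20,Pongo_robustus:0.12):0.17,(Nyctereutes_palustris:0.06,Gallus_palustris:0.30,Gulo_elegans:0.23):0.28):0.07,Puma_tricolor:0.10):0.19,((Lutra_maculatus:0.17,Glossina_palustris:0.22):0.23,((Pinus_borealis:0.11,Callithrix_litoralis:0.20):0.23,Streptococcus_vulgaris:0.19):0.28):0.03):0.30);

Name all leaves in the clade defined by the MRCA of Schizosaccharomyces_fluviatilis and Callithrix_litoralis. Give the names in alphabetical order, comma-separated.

Callithrix_litoralis, Gallus_palustris, Glossina_palustris, Gulo_elegans, Lutra_maculatus, Nyctereutes_palustris, Pinus_borealis, Pongo_robustus, Puma_tricolor, Schizosaccharomyces_fluviatilis, Streptococcus_vulgaris, Tsuga_borealis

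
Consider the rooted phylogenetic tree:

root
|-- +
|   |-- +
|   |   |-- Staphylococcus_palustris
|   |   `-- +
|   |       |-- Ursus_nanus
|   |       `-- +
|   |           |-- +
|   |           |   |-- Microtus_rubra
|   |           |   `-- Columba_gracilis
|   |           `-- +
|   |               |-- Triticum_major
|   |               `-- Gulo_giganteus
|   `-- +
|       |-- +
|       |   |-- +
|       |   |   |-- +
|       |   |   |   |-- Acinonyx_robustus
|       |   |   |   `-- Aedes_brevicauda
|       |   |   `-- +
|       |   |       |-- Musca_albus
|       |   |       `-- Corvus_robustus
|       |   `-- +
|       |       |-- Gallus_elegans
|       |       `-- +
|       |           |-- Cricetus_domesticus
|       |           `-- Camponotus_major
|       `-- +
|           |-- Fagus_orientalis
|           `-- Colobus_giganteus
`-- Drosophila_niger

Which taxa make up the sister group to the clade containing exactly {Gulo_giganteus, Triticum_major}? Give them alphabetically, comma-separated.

Columba_gracilis, Microtus_rubra

The clade containing exactly {Gulo_giganteus, Triticum_major} attaches to the tree at the node subtending ((Microtus_rubra,Columba_gracilis),(Triticum_major,Gulo_giganteus)).
The other lineage descending from that same node — the sister group — is (Microtus_rubra,Columba_gracilis); its 2 tips in alphabetical order are the answer.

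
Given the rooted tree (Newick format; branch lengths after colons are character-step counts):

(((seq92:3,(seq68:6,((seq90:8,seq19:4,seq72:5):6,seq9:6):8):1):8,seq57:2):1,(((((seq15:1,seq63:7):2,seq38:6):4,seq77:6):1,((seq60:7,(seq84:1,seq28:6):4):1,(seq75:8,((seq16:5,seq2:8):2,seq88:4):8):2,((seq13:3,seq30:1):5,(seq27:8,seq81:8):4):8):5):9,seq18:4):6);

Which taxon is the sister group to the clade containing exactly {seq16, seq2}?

The clade containing exactly {seq16, seq2} attaches to the tree at the node subtending ((seq16,seq2),seq88).
The other lineage descending from that same node — the sister group — is the single tip seq88.

seq88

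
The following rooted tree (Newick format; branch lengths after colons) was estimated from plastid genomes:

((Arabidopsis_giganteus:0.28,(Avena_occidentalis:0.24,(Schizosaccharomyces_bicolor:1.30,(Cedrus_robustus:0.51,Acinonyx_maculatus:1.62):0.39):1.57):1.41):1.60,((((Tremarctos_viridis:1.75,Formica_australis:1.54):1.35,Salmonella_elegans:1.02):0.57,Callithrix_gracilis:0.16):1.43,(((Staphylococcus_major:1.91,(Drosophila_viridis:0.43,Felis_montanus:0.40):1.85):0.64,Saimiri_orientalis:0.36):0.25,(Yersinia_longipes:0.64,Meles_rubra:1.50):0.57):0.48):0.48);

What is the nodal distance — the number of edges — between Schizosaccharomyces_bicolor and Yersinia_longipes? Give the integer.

The MRCA of Schizosaccharomyces_bicolor and Yersinia_longipes is the root of the tree.
From Schizosaccharomyces_bicolor up to that node: 4 branches. From Yersinia_longipes up to the same node: 4 branches. Total: 4 + 4 = 8.

8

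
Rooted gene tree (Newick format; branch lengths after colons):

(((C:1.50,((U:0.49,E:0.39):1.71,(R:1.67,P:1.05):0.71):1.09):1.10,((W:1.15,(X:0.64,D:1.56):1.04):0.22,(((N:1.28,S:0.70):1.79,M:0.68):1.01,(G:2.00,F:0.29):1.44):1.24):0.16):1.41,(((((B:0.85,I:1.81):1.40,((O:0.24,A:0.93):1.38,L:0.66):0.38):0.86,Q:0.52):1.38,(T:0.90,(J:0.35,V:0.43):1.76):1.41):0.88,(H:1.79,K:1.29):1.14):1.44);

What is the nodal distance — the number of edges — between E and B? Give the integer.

11

The MRCA of E and B is the root of the tree.
From E up to that node: 5 branches. From B up to the same node: 6 branches. Total: 5 + 6 = 11.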